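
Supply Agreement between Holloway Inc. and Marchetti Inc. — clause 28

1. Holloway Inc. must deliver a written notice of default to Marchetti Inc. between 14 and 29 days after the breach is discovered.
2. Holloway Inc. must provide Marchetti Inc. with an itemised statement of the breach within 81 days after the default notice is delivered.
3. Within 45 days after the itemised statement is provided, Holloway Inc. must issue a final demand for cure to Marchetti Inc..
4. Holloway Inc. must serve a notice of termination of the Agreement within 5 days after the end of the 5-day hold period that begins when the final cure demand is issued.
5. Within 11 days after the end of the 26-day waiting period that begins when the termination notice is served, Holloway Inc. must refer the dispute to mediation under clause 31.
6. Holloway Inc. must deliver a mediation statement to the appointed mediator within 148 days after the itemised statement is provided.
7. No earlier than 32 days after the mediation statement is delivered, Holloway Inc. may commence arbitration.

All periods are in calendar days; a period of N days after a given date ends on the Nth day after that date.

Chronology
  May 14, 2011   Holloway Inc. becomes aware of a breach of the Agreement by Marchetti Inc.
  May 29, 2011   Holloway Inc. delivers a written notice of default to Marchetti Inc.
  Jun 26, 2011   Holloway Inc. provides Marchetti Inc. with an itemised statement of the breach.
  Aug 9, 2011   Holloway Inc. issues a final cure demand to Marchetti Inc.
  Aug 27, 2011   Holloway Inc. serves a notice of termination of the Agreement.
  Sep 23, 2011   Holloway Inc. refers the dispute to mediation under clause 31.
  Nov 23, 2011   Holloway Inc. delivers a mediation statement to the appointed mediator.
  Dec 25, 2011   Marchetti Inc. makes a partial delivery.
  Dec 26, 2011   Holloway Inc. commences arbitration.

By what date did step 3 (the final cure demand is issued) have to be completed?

Step 3 runs from Jun 26, 2011, when the itemised statement is provided. 45 days after Jun 26, 2011 is Aug 10, 2011.

Aug 10, 2011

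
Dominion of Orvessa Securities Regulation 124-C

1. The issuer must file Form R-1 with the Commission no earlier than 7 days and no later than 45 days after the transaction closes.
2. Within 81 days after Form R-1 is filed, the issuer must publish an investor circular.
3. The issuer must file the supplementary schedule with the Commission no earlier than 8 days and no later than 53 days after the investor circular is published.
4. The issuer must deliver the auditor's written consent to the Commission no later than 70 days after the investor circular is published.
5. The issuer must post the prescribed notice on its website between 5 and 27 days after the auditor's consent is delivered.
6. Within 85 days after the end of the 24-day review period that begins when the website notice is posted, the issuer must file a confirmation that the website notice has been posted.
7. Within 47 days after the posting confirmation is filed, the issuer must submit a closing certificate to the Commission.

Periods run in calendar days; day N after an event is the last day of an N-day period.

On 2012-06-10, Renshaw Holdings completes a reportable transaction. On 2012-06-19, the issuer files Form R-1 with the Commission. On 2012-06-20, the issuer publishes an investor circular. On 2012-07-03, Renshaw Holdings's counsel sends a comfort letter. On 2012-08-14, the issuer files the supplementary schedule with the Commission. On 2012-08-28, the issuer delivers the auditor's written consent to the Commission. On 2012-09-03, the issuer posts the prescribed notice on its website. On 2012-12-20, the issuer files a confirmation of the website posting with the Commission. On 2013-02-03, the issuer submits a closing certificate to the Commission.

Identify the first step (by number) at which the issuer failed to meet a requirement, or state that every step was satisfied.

Step 3

Step 1: the window is 7–45 days after 2012-06-10 (when the transaction closes), so 2012-06-17 through 2012-07-25; done 2012-06-19 — within the window.
Step 2: 81 days after 2012-06-19 (when Form R-1 is filed) is 2012-09-08; 2012-06-20 is within that limit.
Step 3: the window is 8–53 days after 2012-06-20 (when the investor circular is published), so 2012-06-28 through 2012-08-12; done 2012-08-14 — 2 days after the window closed.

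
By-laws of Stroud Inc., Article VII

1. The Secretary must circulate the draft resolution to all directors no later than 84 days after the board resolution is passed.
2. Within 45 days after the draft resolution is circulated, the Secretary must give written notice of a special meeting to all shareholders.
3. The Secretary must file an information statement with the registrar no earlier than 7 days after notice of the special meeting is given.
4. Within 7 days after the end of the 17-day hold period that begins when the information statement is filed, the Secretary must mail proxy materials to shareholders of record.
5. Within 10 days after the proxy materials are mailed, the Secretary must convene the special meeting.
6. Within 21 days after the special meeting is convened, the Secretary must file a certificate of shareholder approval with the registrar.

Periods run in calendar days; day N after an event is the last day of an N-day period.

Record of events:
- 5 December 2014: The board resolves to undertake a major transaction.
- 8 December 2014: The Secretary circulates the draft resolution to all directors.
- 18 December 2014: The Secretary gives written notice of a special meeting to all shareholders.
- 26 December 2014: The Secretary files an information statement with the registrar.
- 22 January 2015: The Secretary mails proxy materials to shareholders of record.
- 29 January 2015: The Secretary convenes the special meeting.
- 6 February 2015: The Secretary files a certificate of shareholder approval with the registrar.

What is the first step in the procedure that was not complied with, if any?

Step 4

Step 1 — counting 84 days from 5 December 2014 (when the board resolution is passed) gives a deadline of 27 February 2015; completed 8 December 2014, before the deadline.
Step 2 — counting 45 days from 8 December 2014 (when the draft resolution is circulated) gives a deadline of 22 January 2015; done 18 December 2014 — timely.
Step 3 — must wait 7 days from 18 December 2014 (when notice of the special meeting is given), so not before 25 December 2014; done 26 December 2014, after the minimum wait.
Step 4 — counting 7 days from 12 January 2015 (end of the 17-day hold period, which began when the information statement is filed on 26 December 2014) gives a deadline of 19 January 2015; done 22 January 2015 — 3 days late.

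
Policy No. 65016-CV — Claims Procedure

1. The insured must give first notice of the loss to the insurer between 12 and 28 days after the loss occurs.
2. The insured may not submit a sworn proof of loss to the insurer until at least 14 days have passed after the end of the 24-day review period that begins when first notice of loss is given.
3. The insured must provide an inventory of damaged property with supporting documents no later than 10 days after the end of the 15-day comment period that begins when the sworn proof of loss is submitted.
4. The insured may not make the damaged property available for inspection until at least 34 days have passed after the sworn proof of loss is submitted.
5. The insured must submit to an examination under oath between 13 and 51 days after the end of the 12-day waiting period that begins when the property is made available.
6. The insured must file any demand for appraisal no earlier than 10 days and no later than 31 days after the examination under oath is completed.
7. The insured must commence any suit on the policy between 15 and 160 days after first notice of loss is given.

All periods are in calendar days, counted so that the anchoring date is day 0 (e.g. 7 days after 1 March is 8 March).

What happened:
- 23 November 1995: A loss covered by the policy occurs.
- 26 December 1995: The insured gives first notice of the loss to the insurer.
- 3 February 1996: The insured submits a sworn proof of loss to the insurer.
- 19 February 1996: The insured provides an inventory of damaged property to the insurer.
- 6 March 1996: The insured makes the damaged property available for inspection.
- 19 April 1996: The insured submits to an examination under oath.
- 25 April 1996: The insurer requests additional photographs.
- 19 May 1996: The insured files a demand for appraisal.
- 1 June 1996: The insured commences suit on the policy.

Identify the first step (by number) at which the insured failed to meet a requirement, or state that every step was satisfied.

Step 1 — 12 and 28 days from 23 November 1995 (when the loss occurs) are 5 December 1995 and 21 December 1995 respectively; done 26 December 1995 — 5 days after the window closed.
Later steps need not be reached.

Step 1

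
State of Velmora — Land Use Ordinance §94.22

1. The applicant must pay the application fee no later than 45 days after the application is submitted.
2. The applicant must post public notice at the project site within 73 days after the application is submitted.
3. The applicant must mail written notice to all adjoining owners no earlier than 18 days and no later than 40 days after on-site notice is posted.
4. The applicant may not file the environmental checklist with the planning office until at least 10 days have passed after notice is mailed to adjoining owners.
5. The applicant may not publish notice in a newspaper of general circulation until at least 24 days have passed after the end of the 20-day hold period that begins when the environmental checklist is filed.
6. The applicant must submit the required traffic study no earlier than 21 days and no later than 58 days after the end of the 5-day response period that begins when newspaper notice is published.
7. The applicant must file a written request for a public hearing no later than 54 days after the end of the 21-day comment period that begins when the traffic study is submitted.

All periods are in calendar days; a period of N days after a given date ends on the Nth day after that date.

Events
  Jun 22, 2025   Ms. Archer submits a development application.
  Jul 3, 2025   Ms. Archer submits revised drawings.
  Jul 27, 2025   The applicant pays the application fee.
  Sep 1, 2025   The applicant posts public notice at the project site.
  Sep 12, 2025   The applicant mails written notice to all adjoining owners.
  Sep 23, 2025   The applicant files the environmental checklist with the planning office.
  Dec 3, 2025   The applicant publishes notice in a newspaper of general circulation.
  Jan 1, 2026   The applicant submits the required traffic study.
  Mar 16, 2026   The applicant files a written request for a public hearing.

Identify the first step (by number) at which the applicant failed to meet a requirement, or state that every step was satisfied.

Step 3

Step 1 — counting 45 days from Jun 22, 2025 (when the application is submitted) gives a deadline of Aug 6, 2025; completed Jul 27, 2025, before the deadline.
Step 2 — counting 73 days from Jun 22, 2025 (when the application is submitted) gives a deadline of Sep 3, 2025; done Sep 1, 2025 — timely.
Step 3 — 18 and 40 days from Sep 1, 2025 (when on-site notice is posted) are Sep 19, 2025 and Oct 11, 2025 respectively; Sep 12, 2025 is 7 days too early.
Later steps need not be reached.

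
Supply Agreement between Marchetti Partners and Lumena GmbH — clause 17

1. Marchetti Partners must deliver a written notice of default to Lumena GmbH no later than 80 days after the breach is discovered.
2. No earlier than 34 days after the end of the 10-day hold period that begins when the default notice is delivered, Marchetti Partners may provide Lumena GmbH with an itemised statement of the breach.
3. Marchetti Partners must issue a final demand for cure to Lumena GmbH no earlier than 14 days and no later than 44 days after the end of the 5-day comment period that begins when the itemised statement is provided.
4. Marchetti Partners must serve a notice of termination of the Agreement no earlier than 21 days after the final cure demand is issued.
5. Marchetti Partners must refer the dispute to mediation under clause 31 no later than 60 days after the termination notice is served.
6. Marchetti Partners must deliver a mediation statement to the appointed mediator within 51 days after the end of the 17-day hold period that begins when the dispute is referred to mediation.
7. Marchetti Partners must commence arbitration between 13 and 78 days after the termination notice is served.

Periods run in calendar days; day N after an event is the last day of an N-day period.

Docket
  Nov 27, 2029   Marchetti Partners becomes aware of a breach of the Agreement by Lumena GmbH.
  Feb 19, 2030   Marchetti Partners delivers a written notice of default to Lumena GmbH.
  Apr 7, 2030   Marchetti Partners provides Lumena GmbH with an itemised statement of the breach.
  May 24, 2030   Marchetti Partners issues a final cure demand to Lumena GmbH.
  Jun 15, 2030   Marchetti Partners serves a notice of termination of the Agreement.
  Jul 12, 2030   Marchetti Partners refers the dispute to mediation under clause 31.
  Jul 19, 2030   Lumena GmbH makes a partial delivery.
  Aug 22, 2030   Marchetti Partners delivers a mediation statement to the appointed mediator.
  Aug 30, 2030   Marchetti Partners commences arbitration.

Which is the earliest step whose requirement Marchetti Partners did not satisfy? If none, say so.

Step 1

Step 1 — counting 80 days from Nov 27, 2029 (when the breach is discovered) gives a deadline of Feb 15, 2030; Feb 19, 2030 misses that deadline by 4 days.
The analysis stops there.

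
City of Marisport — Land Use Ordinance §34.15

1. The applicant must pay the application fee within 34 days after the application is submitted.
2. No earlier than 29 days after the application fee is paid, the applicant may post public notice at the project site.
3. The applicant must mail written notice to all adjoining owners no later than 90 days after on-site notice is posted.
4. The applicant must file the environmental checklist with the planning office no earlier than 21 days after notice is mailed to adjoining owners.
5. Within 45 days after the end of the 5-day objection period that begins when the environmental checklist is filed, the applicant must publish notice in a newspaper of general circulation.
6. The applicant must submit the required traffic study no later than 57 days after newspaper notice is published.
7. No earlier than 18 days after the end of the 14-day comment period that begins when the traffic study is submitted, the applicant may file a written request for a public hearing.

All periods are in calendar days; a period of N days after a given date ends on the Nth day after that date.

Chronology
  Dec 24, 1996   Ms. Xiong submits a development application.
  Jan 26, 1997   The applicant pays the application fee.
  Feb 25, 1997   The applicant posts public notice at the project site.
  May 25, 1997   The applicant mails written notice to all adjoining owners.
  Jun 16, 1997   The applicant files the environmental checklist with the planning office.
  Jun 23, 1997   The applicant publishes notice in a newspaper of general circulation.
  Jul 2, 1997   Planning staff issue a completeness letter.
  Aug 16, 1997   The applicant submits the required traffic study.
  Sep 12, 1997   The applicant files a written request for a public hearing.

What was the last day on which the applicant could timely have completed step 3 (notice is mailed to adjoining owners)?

May 26, 1997

Step 3 runs from Feb 25, 1997, when on-site notice is posted. 90 days after Feb 25, 1997 is May 26, 1997.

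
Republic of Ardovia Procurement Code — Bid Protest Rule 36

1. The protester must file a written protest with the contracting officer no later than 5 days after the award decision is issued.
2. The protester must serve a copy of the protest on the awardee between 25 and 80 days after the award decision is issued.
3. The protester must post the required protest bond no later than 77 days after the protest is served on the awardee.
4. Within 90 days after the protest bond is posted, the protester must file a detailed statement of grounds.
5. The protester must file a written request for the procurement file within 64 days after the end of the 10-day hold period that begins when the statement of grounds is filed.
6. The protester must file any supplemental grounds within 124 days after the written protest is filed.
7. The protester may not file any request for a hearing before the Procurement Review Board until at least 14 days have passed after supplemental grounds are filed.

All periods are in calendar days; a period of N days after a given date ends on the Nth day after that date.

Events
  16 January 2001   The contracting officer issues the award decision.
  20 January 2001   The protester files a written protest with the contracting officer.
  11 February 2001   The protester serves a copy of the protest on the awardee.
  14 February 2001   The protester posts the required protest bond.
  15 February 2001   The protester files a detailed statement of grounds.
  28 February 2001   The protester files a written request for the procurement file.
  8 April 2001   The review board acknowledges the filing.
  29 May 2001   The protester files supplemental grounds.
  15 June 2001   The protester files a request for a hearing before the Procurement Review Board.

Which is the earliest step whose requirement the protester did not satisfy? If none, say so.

Step 6

(1) due by 16 January 2001 + 5 days = 21 January 2001; done 20 January 2001 — timely.
(2) the permitted window runs from 16 January 2001 + 25 = 10 February 2001 to 16 January 2001 + 80 = 6 April 2001; 11 February 2001 falls inside that range.
(3) due by 11 February 2001 + 77 days = 29 April 2001; done 14 February 2001 — timely.
(4) due by 14 February 2001 + 90 days = 15 May 2001; 15 February 2001 is within that limit.
(5) due by 25 February 2001 + 64 days = 30 April 2001; done 28 February 2001 — timely.
(6) due by 20 January 2001 + 124 days = 24 May 2001; 29 May 2001 misses that deadline by 5 days.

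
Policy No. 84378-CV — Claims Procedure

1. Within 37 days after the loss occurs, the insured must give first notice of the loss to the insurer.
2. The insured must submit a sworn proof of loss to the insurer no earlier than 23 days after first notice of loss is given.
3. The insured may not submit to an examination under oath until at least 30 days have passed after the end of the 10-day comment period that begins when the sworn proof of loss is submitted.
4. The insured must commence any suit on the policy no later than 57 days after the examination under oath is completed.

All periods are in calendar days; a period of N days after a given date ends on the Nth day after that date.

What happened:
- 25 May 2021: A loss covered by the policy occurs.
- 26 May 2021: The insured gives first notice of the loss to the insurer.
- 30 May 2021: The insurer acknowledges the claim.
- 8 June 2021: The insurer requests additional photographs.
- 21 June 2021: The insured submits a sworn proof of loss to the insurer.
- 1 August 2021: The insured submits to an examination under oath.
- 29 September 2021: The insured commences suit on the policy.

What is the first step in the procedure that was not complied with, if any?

Step 1: 37 days after 25 May 2021 (when the loss occurs) is 1 July 2021; 26 May 2021 is within that limit.
Step 2: the earliest permitted date is 23 days after 26 May 2021 (when first notice of loss is given), i.e. 18 June 2021; 21 June 2021 is on or after that date.
Step 3: the earliest permitted date is 30 days after 1 July 2021 (end of the 10-day comment period, which began when the sworn proof of loss is submitted on 21 June 2021), i.e. 31 July 2021; done 1 August 2021 — permitted.
Step 4: 57 days after 1 August 2021 (when the examination under oath is completed) is 27 September 2021; not done until 29 September 2021, 2 days after the deadline.

Step 4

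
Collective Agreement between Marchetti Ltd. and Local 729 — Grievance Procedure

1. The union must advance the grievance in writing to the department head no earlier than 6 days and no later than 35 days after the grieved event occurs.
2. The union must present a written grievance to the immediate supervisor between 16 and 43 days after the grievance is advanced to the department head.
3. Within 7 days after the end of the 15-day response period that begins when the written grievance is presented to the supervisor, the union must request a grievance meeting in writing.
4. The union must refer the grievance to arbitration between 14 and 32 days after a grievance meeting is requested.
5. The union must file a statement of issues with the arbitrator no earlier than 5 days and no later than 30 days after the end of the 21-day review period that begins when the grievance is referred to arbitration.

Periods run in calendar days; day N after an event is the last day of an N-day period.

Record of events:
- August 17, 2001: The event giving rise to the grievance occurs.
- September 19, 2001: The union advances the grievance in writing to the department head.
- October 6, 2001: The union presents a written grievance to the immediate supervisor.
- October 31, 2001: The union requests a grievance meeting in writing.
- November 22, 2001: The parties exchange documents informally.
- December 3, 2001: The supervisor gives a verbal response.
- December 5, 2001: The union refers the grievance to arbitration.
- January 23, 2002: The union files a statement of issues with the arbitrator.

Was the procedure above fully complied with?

No

Step 1 — 6 and 35 days from August 17, 2001 (when the grieved event occurs) are August 23, 2001 and September 21, 2001 respectively; September 19, 2001 falls inside that range.
Step 2 — 16 and 43 days from September 19, 2001 (when the grievance is advanced to the department head) are October 5, 2001 and November 1, 2001 respectively; done October 6, 2001 — within the window.
Step 3 — counting 7 days from October 21, 2001 (end of the 15-day response period, which began when the written grievance is presented to the supervisor on October 6, 2001) gives a deadline of October 28, 2001; October 31, 2001 misses that deadline by 3 days.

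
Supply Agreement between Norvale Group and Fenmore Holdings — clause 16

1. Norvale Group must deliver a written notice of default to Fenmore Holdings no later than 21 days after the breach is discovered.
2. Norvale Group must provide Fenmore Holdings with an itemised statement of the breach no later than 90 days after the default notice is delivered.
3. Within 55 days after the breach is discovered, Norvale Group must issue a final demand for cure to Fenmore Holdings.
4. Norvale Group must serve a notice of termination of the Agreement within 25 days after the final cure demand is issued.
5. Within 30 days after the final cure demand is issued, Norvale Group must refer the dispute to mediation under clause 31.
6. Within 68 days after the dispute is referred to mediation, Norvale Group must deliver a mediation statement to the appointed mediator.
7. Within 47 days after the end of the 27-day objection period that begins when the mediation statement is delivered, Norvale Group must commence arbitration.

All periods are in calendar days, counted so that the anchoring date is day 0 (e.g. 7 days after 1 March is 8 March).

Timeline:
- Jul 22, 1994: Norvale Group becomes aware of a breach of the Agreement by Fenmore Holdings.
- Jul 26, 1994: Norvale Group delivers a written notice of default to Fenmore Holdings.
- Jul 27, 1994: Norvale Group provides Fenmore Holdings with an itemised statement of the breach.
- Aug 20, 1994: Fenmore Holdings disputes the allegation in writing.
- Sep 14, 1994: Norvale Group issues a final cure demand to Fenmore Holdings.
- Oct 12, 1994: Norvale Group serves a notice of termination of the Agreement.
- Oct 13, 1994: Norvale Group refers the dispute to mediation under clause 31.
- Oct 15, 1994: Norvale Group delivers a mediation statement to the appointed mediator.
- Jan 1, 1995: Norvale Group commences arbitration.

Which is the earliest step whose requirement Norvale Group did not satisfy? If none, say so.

Step 1: 21 days after Jul 22, 1994 (when the breach is discovered) is Aug 12, 1994; Jul 26, 1994 is within that limit.
Step 2: 90 days after Jul 26, 1994 (when the default notice is delivered) is Oct 24, 1994; done Jul 27, 1994 — timely.
Step 3: 55 days after Jul 22, 1994 (when the breach is discovered) is Sep 15, 1994; completed Sep 14, 1994, before the deadline.
Step 4: 25 days after Sep 14, 1994 (when the final cure demand is issued) is Oct 9, 1994; done Oct 12, 1994 — 3 days late.
The analysis stops there.

Step 4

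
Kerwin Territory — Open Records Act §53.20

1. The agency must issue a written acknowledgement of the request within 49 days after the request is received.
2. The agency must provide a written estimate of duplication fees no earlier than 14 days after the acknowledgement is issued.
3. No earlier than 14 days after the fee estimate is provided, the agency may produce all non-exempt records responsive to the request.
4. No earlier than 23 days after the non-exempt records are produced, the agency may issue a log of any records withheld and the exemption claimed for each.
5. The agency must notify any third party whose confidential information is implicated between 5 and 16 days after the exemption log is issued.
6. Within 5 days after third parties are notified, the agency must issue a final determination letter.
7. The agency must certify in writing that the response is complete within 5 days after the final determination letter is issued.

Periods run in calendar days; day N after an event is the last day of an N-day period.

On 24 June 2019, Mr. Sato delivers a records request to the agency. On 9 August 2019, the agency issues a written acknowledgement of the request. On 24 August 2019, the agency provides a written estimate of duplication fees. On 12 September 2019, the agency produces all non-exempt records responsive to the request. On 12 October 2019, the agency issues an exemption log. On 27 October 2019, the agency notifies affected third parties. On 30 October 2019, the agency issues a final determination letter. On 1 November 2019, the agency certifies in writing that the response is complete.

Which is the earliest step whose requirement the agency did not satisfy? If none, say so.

None — every step was satisfied

(1) due by 24 June 2019 + 49 days = 12 August 2019; completed 9 August 2019, before the deadline.
(2) permitted from 9 August 2019 + 14 days = 23 August 2019 onward; done 24 August 2019 — permitted.
(3) permitted from 24 August 2019 + 14 days = 7 September 2019 onward; done 12 September 2019, after the minimum wait.
(4) permitted from 12 September 2019 + 23 days = 5 October 2019 onward; done 12 October 2019 — permitted.
(5) the permitted window runs from 12 October 2019 + 5 = 17 October 2019 to 12 October 2019 + 16 = 28 October 2019; done 27 October 2019, which is between those dates.
(6) due by 27 October 2019 + 5 days = 1 November 2019; 30 October 2019 is within that limit.
(7) due by 30 October 2019 + 5 days = 4 November 2019; done 1 November 2019 — timely.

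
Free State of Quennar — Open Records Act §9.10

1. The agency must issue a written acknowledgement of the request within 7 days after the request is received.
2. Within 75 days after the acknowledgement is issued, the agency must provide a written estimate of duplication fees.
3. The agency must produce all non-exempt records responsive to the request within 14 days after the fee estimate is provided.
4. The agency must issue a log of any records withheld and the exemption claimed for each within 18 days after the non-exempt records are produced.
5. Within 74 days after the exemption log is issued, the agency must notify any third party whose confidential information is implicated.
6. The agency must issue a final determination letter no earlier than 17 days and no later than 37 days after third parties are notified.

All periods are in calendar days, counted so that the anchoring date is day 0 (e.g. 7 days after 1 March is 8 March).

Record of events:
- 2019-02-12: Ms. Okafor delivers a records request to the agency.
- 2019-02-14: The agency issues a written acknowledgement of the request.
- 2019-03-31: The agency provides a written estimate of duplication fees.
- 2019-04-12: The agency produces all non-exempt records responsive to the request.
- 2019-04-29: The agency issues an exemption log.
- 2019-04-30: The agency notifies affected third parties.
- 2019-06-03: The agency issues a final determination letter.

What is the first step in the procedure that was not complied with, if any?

(1) due by 2019-02-12 + 7 days = 2019-02-19; done 2019-02-14 — timely.
(2) due by 2019-02-14 + 75 days = 2019-04-30; done 2019-03-31 — timely.
(3) due by 2019-03-31 + 14 days = 2019-04-14; 2019-04-12 is within that limit.
(4) due by 2019-04-12 + 18 days = 2019-04-30; 2019-04-29 is within that limit.
(5) due by 2019-04-29 + 74 days = 2019-07-12; completed 2019-04-30, before the deadline.
(6) the permitted window runs from 2019-04-30 + 17 = 2019-05-17 to 2019-04-30 + 37 = 2019-06-06; 2019-06-03 falls inside that range.

None — every step was satisfied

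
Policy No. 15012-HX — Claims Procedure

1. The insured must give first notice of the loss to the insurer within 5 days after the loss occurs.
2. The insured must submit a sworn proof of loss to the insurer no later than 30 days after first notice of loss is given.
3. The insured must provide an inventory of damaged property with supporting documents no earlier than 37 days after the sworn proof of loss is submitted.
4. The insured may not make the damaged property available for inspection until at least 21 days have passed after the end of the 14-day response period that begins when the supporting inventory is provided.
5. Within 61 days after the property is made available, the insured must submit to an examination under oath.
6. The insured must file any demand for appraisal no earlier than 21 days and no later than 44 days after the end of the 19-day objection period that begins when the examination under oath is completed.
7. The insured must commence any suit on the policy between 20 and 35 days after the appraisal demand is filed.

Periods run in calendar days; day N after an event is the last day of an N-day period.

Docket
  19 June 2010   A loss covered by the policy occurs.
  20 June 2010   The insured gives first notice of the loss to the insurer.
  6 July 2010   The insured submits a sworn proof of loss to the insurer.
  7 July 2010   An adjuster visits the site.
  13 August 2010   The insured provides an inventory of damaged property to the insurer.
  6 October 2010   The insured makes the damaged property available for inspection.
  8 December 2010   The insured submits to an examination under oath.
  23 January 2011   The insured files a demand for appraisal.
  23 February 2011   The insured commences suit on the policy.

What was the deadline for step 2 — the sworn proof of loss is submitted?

Step 2 runs from 20 June 2010, when first notice of loss is given. 30 days after 20 June 2010 is 20 July 2010.

20 July 2010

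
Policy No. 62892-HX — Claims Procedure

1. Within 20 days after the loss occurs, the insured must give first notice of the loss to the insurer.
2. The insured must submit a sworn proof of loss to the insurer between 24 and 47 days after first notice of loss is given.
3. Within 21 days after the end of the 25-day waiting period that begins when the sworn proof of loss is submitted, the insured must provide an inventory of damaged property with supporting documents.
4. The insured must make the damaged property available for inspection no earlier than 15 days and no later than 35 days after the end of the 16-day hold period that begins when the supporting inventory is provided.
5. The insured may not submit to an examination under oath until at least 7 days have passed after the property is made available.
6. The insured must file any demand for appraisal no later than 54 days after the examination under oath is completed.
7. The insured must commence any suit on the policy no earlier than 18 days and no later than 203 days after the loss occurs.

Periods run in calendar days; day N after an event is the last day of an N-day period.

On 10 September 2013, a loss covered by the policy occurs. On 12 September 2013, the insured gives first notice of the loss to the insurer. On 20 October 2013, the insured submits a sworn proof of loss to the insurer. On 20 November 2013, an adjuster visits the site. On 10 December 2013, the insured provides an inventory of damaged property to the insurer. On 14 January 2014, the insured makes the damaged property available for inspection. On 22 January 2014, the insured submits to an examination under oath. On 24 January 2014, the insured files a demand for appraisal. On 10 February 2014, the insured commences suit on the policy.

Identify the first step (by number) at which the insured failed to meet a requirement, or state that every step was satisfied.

Step 3

Step 1 — counting 20 days from 10 September 2013 (when the loss occurs) gives a deadline of 30 September 2013; completed 12 September 2013, before the deadline.
Step 2 — 24 and 47 days from 12 September 2013 (when first notice of loss is given) are 6 October 2013 and 29 October 2013 respectively; 20 October 2013 falls inside that range.
Step 3 — counting 21 days from 14 November 2013 (end of the 25-day waiting period, which began when the sworn proof of loss is submitted on 20 October 2013) gives a deadline of 5 December 2013; not done until 10 December 2013, 5 days after the deadline.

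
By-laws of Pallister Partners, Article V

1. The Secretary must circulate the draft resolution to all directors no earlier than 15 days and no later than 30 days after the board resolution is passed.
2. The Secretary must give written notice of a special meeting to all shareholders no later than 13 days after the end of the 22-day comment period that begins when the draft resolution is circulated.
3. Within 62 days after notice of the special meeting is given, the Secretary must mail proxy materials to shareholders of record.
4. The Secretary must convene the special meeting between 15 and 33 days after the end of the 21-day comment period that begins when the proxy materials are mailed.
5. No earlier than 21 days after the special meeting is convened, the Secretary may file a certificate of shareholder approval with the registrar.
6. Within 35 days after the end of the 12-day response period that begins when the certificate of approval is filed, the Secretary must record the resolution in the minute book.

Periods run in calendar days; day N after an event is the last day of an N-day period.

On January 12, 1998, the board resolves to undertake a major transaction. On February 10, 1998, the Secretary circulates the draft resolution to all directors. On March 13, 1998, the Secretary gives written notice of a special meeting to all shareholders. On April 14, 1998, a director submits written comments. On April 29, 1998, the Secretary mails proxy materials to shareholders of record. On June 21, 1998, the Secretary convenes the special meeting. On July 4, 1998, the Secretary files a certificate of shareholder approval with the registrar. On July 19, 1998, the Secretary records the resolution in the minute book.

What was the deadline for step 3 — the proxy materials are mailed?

Step 3 runs from March 13, 1998, when notice of the special meeting is given. 62 days after March 13, 1998 is May 14, 1998.

May 14, 1998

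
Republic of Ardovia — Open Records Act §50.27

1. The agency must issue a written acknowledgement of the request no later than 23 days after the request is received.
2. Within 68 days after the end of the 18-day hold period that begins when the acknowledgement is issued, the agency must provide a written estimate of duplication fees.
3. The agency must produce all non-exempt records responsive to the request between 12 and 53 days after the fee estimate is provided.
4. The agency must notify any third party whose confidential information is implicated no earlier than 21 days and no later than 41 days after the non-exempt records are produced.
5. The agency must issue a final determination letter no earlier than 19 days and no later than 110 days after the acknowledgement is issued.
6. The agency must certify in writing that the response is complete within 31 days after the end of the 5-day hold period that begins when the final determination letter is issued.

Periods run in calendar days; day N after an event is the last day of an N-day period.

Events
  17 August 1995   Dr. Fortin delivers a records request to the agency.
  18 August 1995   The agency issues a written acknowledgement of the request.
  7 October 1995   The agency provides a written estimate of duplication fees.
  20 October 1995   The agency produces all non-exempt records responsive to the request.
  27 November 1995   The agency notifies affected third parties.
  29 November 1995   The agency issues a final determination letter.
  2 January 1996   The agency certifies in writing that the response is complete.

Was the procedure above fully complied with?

Step 1 — counting 23 days from 17 August 1995 (when the request is received) gives a deadline of 9 September 1995; 18 August 1995 is within that limit.
Step 2 — counting 68 days from 5 September 1995 (end of the 18-day hold period, which began when the acknowledgement is issued on 18 August 1995) gives a deadline of 12 November 1995; completed 7 October 1995, before the deadline.
Step 3 — 12 and 53 days from 7 October 1995 (when the fee estimate is provided) are 19 October 1995 and 29 November 1995 respectively; done 20 October 1995, which is between those dates.
Step 4 — 21 and 41 days from 20 October 1995 (when the non-exempt records are produced) are 10 November 1995 and 30 November 1995 respectively; done 27 November 1995 — within the window.
Step 5 — 19 and 110 days from 18 August 1995 (when the acknowledgement is issued) are 6 September 1995 and 6 December 1995 respectively; done 29 November 1995 — within the window.
Step 6 — counting 31 days from 4 December 1995 (end of the 5-day hold period, which began when the final determination letter is issued on 29 November 1995) gives a deadline of 4 January 1996; done 2 January 1996 — timely.

Yes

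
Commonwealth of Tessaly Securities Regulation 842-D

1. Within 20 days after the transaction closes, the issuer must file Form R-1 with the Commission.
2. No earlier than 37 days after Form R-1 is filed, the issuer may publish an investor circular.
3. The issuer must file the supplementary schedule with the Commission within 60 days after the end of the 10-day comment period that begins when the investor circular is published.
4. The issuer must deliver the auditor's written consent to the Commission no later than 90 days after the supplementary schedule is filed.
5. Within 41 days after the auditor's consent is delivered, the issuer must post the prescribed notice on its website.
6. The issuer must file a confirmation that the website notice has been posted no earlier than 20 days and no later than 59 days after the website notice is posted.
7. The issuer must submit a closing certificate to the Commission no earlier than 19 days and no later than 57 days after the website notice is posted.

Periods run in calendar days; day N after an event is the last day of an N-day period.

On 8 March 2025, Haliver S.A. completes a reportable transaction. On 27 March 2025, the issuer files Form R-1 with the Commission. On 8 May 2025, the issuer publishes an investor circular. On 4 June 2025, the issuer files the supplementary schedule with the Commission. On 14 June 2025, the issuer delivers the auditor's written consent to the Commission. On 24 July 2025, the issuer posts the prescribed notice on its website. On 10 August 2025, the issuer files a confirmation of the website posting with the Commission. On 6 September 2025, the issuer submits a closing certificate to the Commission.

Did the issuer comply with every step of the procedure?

No

Step 1 — counting 20 days from 8 March 2025 (when the transaction closes) gives a deadline of 28 March 2025; 27 March 2025 is within that limit.
Step 2 — must wait 37 days from 27 March 2025 (when Form R-1 is filed), so not before 3 May 2025; done 8 May 2025 — permitted.
Step 3 — counting 60 days from 18 May 2025 (end of the 10-day comment period, which began when the investor circular is published on 8 May 2025) gives a deadline of 17 July 2025; 4 June 2025 is within that limit.
Step 4 — counting 90 days from 4 June 2025 (when the supplementary schedule is filed) gives a deadline of 2 September 2025; completed 14 June 2025, before the deadline.
Step 5 — counting 41 days from 14 June 2025 (when the auditor's consent is delivered) gives a deadline of 25 July 2025; done 24 July 2025 — timely.
Step 6 — 20 and 59 days from 24 July 2025 (when the website notice is posted) are 13 August 2025 and 21 September 2025 respectively; done 10 August 2025 — 3 days before the window opened.
Later steps need not be reached.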